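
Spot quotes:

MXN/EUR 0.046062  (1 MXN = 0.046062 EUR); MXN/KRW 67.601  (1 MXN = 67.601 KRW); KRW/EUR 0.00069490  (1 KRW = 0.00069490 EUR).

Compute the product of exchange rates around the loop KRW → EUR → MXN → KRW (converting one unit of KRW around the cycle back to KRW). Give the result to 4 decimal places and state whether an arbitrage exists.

1.0198 (arbitrage exists)

Around KRW → EUR → MXN → KRW: 1 × 0.00069490 ÷ 0.046062 × 67.601 = 1.019841
Product > 1; profitable direction is KRW → EUR → MXN → KRW.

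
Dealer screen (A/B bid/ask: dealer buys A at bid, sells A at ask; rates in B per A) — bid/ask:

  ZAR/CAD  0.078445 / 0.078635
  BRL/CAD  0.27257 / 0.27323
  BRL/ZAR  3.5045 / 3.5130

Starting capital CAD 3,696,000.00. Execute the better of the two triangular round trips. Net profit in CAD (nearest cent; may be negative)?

Net profit: CAD 22,732.27

Best loop CAD → BRL → ZAR → CAD:
CAD 3,696,000.00 ÷ 0.27323 (buy BRL at ask) = BRL 13,527,065.11
BRL 13,527,065.11 × 3.5045 (sell BRL at bid) = ZAR 47,405,599.68
ZAR 47,405,599.68 × 0.078445 (sell ZAR at bid) = CAD 3,718,732.27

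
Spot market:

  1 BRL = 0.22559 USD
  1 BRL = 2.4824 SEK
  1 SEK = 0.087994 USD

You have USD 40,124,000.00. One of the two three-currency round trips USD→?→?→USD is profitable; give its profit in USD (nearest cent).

Profit: USD 1,314,043.62

Profitable loop is USD → SEK → BRL → USD:
USD 40,124,000.00 ÷ 0.087994 = SEK 455,985,635.38
SEK 455,985,635.38 ÷ 2.4824 = BRL 183,687,413.55
BRL 183,687,413.55 × 0.22559 = USD 41,438,043.62
Profit = USD 41,438,043.62 − USD 40,124,000.00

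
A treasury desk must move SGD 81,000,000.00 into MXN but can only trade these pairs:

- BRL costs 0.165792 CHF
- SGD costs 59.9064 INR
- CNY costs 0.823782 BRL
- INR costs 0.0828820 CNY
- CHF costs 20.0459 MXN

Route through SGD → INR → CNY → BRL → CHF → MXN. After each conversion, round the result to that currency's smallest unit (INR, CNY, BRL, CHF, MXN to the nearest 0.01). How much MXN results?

MXN 1,101,082,579.37

SGD 81,000,000.00 × 59.9064 = INR 4,852,418,400.00
INR 4,852,418,400.00 × 0.0828820 = CNY 402,178,141.83
CNY 402,178,141.83 × 0.823782 = BRL 331,307,114.03
BRL 331,307,114.03 × 0.165792 = CHF 54,928,069.05
CHF 54,928,069.05 × 20.0459 = MXN 1,101,082,579.37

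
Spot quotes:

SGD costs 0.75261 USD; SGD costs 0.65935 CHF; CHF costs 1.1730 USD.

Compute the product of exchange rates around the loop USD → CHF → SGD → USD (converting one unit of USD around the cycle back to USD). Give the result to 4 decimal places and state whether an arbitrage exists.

Around USD → CHF → SGD → USD: 1 ÷ 1.1730 ÷ 0.65935 × 0.75261 = 0.973097
Product < 1; profitable direction is USD → SGD → CHF → USD.

0.9731 (arbitrage exists)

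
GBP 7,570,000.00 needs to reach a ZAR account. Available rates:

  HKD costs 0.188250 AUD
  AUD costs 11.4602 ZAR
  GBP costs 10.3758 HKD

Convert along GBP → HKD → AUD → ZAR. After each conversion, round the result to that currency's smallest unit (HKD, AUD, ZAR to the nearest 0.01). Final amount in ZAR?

GBP 7,570,000.00 × 10.3758 = HKD 78,544,806.00
HKD 78,544,806.00 × 0.188250 = AUD 14,786,059.73
AUD 14,786,059.73 × 11.4602 = ZAR 169,451,201.72

ZAR 169,451,201.72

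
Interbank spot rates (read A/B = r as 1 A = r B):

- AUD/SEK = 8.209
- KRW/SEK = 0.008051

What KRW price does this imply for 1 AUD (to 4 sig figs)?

AUD/KRW = 1020

1 AUD × 8.209 = 8.209 SEK
8.209 SEK ÷ 0.008051 = 1019.62 KRW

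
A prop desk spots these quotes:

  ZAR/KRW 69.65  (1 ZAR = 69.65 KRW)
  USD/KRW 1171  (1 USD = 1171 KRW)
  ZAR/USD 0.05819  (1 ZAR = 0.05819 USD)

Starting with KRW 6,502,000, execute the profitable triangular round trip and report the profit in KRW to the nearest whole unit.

Profit: KRW 144,038

Profitable loop is KRW → USD → ZAR → KRW:
KRW 6,502,000 ÷ 1171 = USD 5,552.52
USD 5,552.52 ÷ 0.05819 = ZAR 95,420.51
ZAR 95,420.51 × 69.65 = KRW 6,646,038
Profit = KRW 6,646,038 − KRW 6,502,000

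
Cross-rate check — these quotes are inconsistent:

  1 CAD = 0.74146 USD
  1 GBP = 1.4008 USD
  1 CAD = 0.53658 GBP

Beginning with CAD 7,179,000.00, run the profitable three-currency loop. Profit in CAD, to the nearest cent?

Profit: CAD 98,577.53

Profitable loop is CAD → GBP → USD → CAD:
CAD 7,179,000.00 × 0.53658 = GBP 3,852,107.82
GBP 3,852,107.82 × 1.4008 = USD 5,396,032.63
USD 5,396,032.63 ÷ 0.74146 = CAD 7,277,577.53
Profit = CAD 7,277,577.53 − CAD 7,179,000.00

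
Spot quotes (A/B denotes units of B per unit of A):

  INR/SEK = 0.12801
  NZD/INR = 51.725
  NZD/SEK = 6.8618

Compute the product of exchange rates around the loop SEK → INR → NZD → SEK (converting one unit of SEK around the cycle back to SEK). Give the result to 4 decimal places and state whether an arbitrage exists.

Around SEK → INR → NZD → SEK: 1 ÷ 0.12801 ÷ 51.725 × 6.8618 = 1.036319
Product > 1; profitable direction is SEK → INR → NZD → SEK.

1.0363 (arbitrage exists)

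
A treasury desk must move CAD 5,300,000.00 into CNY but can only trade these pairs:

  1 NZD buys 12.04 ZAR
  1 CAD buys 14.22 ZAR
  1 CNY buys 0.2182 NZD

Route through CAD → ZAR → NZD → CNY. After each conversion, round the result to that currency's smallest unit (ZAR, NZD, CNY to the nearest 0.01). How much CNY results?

CNY 28,687,601.05

CAD 5,300,000.00 × 14.22 = ZAR 75,366,000.00
ZAR 75,366,000.00 ÷ 12.04 = NZD 6,259,634.55
NZD 6,259,634.55 ÷ 0.2182 = CNY 28,687,601.05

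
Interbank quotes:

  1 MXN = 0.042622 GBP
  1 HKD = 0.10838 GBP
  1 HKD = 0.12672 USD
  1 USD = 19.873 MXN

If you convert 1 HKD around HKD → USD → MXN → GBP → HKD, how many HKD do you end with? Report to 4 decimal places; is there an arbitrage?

Around HKD → USD → MXN → GBP → HKD: 1 × 0.12672 × 19.873 × 0.042622 ÷ 0.10838 = 0.990360
Product < 1; profitable direction is HKD → GBP → MXN → USD → HKD.

0.9904 (arbitrage exists)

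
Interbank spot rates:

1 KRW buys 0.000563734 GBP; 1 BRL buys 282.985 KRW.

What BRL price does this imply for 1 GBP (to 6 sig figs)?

1 GBP ÷ 0.000563734 = 1773.89 KRW
1773.89 KRW ÷ 282.985 = 6.26848 BRL

GBP/BRL = 6.26848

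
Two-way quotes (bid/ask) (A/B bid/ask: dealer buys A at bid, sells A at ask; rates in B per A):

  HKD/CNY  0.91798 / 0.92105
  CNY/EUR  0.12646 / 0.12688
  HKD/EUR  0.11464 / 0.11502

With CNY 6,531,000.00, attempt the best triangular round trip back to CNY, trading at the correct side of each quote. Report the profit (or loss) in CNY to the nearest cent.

Net profit: CNY 60,628.42

Best loop CNY → EUR → HKD → CNY:
CNY 6,531,000.00 × 0.12646 (sell CNY at bid) = EUR 825,910.26
EUR 825,910.26 ÷ 0.11502 (buy HKD at ask) = HKD 7,180,579.55
HKD 7,180,579.55 × 0.91798 (sell HKD at bid) = CNY 6,591,628.42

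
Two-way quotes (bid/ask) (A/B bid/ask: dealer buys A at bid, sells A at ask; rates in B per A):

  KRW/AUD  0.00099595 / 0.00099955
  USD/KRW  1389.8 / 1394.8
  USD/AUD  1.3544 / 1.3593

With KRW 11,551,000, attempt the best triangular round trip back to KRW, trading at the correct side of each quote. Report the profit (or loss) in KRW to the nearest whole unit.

Net profit: KRW 211,350

Best loop KRW → AUD → USD → KRW:
KRW 11,551,000 × 0.00099595 (sell KRW at bid) = AUD 11,504.22
AUD 11,504.22 ÷ 1.3593 (buy USD at ask) = USD 8,463.34
USD 8,463.34 × 1389.8 (sell USD at bid) = KRW 11,762,350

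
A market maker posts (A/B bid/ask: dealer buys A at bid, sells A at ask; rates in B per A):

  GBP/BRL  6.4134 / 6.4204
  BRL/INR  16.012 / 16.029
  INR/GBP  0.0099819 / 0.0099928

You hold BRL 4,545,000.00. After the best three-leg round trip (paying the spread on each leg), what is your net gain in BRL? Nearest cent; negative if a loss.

Net profit: BRL 113,874.49

Best loop BRL → INR → GBP → BRL:
BRL 4,545,000.00 × 16.012 (sell BRL at bid) = INR 72,774,540.00
INR 72,774,540.00 × 0.0099819 (sell INR at bid) = GBP 726,428.18
GBP 726,428.18 × 6.4134 (sell GBP at bid) = BRL 4,658,874.49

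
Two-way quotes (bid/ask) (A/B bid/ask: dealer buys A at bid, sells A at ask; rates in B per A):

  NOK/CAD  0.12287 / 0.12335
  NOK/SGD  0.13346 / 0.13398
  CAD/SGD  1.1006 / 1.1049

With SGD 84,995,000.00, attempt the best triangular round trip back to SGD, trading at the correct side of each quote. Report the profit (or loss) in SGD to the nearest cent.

Net profit: SGD 793,440.19

Best loop SGD → NOK → CAD → SGD:
SGD 84,995,000.00 ÷ 0.13398 (buy NOK at ask) = NOK 634,385,729.21
NOK 634,385,729.21 × 0.12287 (sell NOK at bid) = CAD 77,946,974.55
CAD 77,946,974.55 × 1.1006 (sell CAD at bid) = SGD 85,788,440.19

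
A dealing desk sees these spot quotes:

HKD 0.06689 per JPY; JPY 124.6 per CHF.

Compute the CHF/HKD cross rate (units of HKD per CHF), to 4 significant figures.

CHF/HKD = 8.334

1 CHF × 124.6 = 124.6 JPY
124.6 JPY × 0.06689 = 8.33449 HKD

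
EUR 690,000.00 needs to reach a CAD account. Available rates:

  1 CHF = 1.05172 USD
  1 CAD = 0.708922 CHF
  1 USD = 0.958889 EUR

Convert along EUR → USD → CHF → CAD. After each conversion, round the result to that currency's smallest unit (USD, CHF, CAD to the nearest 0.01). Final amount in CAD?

EUR 690,000.00 ÷ 0.958889 = USD 719,582.77
USD 719,582.77 ÷ 1.05172 = CHF 684,196.15
CHF 684,196.15 ÷ 0.708922 = CAD 965,121.90

CAD 965,121.90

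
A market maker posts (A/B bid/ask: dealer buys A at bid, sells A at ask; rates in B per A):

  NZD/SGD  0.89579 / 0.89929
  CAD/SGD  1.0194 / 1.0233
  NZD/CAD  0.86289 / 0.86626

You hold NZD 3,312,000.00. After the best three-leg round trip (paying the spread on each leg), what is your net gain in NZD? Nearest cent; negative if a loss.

Net profit: NZD 34,919.78

Best loop NZD → SGD → CAD → NZD:
NZD 3,312,000.00 × 0.89579 (sell NZD at bid) = SGD 2,966,856.48
SGD 2,966,856.48 ÷ 1.0233 (buy CAD at ask) = CAD 2,899,302.73
CAD 2,899,302.73 ÷ 0.86626 (buy NZD at ask) = NZD 3,346,919.78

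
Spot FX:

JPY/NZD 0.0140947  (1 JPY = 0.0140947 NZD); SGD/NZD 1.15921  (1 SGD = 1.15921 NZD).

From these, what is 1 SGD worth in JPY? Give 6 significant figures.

SGD/JPY = 82.2444

1 SGD × 1.15921 = 1.15921 NZD
1.15921 NZD ÷ 0.0140947 = 82.2444 JPY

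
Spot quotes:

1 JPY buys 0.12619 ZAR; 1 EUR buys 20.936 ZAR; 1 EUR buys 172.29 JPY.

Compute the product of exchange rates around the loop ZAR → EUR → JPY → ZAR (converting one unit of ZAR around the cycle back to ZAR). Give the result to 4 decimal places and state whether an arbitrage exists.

Around ZAR → EUR → JPY → ZAR: 1 ÷ 20.936 × 172.29 × 0.12619 = 1.038464
Product > 1; profitable direction is ZAR → EUR → JPY → ZAR.

1.0385 (arbitrage exists)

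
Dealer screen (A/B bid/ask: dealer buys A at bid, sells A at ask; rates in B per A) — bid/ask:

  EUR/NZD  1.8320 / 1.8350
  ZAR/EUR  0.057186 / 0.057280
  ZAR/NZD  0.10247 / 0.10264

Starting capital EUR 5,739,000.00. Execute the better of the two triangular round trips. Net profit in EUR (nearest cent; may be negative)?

Net profit: EUR 118,803.12

Best loop EUR → NZD → ZAR → EUR:
EUR 5,739,000.00 × 1.8320 (sell EUR at bid) = NZD 10,513,848.00
NZD 10,513,848.00 ÷ 0.10264 (buy ZAR at ask) = ZAR 102,434,216.68
ZAR 102,434,216.68 × 0.057186 (sell ZAR at bid) = EUR 5,857,803.12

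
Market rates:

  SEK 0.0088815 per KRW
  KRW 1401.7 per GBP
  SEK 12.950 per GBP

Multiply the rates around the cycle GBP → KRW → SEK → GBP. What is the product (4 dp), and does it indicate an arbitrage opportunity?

0.9613 (arbitrage exists)

Around GBP → KRW → SEK → GBP: 1 × 1401.7 × 0.0088815 ÷ 12.950 = 0.961328
Product < 1; profitable direction is GBP → SEK → KRW → GBP.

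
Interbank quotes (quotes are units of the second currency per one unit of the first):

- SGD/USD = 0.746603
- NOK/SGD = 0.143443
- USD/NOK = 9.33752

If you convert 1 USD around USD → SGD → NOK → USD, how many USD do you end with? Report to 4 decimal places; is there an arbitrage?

Around USD → SGD → NOK → USD: 1 ÷ 0.746603 ÷ 0.143443 ÷ 9.33752 = 0.999999
Product ≈ 1 (deviation 0.000%, within rounding noise).

1.0000 (no arbitrage)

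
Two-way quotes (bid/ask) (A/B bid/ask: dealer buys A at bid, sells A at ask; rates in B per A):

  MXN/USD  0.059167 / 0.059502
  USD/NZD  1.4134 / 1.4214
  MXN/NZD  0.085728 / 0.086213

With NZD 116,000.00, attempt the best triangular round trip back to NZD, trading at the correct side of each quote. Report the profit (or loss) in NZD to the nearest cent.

Net profit: NZD 1,579.82

Best loop NZD → USD → MXN → NZD:
NZD 116,000.00 ÷ 1.4214 (buy USD at ask) = USD 81,609.68
USD 81,609.68 ÷ 0.059502 (buy MXN at ask) = MXN 1,371,545.17
MXN 1,371,545.17 × 0.085728 (sell MXN at bid) = NZD 117,579.82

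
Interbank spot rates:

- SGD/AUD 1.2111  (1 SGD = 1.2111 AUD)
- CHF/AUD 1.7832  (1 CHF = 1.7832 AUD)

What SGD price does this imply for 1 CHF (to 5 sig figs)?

1 CHF × 1.7832 = 1.7832 AUD
1.7832 AUD ÷ 1.2111 = 1.47238 SGD

CHF/SGD = 1.4724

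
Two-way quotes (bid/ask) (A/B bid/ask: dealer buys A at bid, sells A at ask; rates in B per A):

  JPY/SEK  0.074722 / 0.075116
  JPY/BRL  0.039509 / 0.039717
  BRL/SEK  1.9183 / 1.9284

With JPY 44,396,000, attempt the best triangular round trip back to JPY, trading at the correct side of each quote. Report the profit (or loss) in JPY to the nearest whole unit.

Net profit: JPY 398,424

Best loop JPY → BRL → SEK → JPY:
JPY 44,396,000 × 0.039509 (sell JPY at bid) = BRL 1,754,041.56
BRL 1,754,041.56 × 1.9183 (sell BRL at bid) = SEK 3,364,777.93
SEK 3,364,777.93 ÷ 0.075116 (buy JPY at ask) = JPY 44,794,424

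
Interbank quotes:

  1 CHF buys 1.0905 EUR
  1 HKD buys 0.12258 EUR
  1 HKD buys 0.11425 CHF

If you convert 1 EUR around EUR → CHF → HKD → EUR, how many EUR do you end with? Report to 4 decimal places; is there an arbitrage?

0.9839 (arbitrage exists)

Around EUR → CHF → HKD → EUR: 1 ÷ 1.0905 ÷ 0.11425 × 0.12258 = 0.983870
Product < 1; profitable direction is EUR → HKD → CHF → EUR.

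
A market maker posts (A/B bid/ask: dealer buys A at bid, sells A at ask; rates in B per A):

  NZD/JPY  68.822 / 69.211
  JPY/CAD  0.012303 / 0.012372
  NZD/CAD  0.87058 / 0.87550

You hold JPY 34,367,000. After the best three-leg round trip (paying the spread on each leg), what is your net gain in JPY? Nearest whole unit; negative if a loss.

Best loop JPY → NZD → CAD → JPY:
JPY 34,367,000 ÷ 69.211 (buy NZD at ask) = NZD 496,554.02
NZD 496,554.02 × 0.87058 (sell NZD at bid) = CAD 432,290.00
CAD 432,290.00 ÷ 0.012372 (buy JPY at ask) = JPY 34,940,995

Net profit: JPY 573,995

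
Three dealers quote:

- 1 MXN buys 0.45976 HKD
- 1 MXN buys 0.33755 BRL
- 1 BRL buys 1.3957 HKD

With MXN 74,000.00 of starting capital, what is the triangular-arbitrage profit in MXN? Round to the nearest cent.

Profit: MXN 1,828.20

Profitable loop is MXN → BRL → HKD → MXN:
MXN 74,000.00 × 0.33755 = BRL 24,978.70
BRL 24,978.70 × 1.3957 = HKD 34,862.77
HKD 34,862.77 ÷ 0.45976 = MXN 75,828.20
Profit = MXN 75,828.20 − MXN 74,000.00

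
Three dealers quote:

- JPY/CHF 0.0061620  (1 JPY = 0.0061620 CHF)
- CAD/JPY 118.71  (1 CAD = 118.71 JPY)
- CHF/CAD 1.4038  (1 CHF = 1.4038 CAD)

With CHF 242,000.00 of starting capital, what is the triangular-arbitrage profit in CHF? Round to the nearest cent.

Profit: CHF 6,501.84

Profitable loop is CHF → CAD → JPY → CHF:
CHF 242,000.00 × 1.4038 = CAD 339,719.60
CAD 339,719.60 × 118.71 = JPY 40,328,114
JPY 40,328,114 × 0.0061620 = CHF 248,501.84
Profit = CHF 248,501.84 − CHF 242,000.00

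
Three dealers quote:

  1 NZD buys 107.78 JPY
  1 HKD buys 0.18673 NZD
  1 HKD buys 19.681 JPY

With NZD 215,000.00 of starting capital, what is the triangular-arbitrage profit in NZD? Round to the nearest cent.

Profitable loop is NZD → JPY → HKD → NZD:
NZD 215,000.00 × 107.78 = JPY 23,172,700
JPY 23,172,700 ÷ 19.681 = HKD 1,177,414.77
HKD 1,177,414.77 × 0.18673 = NZD 219,858.66
Profit = NZD 219,858.66 − NZD 215,000.00

Profit: NZD 4,858.66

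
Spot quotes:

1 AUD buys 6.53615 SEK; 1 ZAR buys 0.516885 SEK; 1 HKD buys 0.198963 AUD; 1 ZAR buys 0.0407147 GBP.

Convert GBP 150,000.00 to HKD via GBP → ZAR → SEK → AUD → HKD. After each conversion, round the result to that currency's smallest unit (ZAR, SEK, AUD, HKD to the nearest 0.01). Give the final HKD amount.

HKD 1,464,332.21

GBP 150,000.00 ÷ 0.0407147 = ZAR 3,684,173.04
ZAR 3,684,173.04 × 0.516885 = SEK 1,904,293.78
SEK 1,904,293.78 ÷ 6.53615 = AUD 291,347.93
AUD 291,347.93 ÷ 0.198963 = HKD 1,464,332.21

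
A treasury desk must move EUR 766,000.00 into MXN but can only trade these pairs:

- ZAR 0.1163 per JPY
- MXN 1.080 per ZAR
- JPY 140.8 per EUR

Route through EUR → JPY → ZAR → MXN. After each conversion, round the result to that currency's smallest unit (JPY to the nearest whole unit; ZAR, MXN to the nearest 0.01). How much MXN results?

EUR 766,000.00 × 140.8 = JPY 107,852,800
JPY 107,852,800 × 0.1163 = ZAR 12,543,280.64
ZAR 12,543,280.64 × 1.080 = MXN 13,546,743.09

MXN 13,546,743.09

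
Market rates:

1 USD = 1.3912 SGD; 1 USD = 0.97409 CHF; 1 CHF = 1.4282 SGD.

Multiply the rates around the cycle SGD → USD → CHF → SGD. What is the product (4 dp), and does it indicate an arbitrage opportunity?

1.0000 (no arbitrage)

Around SGD → USD → CHF → SGD: 1 ÷ 1.3912 × 0.97409 × 1.4282 = 0.999997
Product ≈ 1 (deviation 0.000%, within rounding noise).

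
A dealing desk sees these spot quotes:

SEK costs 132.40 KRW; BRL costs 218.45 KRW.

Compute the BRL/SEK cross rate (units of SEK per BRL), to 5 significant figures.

BRL/SEK = 1.6499

1 BRL × 218.45 = 218.45 KRW
218.45 KRW ÷ 132.40 = 1.64992 SEK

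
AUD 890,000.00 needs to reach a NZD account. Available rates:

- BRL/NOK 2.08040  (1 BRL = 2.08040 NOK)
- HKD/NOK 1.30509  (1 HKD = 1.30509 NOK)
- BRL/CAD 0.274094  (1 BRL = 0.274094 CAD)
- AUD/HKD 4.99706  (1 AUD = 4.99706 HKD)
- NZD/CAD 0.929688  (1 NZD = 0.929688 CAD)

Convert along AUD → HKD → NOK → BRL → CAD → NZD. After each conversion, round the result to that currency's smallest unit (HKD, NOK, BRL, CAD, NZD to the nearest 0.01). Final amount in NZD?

NZD 822,546.56

AUD 890,000.00 × 4.99706 = HKD 4,447,383.40
HKD 4,447,383.40 × 1.30509 = NOK 5,804,235.60
NOK 5,804,235.60 ÷ 2.08040 = BRL 2,789,961.35
BRL 2,789,961.35 × 0.274094 = CAD 764,711.67
CAD 764,711.67 ÷ 0.929688 = NZD 822,546.56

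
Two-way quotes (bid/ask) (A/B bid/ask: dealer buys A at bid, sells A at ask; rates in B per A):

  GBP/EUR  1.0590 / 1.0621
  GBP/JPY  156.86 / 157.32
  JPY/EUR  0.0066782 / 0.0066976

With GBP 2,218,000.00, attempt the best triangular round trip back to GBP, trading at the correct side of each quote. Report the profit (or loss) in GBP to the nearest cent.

Net profit: GBP 11,227.32

Best loop GBP → EUR → JPY → GBP:
GBP 2,218,000.00 × 1.0590 (sell GBP at bid) = EUR 2,348,862.00
EUR 2,348,862.00 ÷ 0.0066976 (buy JPY at ask) = JPY 350,702,043
JPY 350,702,043 ÷ 157.32 (buy GBP at ask) = GBP 2,229,227.32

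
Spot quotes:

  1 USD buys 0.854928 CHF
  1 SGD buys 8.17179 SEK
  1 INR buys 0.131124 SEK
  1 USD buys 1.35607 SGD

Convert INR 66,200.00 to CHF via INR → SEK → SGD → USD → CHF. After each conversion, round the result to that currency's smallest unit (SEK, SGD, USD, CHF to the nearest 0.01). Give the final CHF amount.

CHF 669.68

INR 66,200.00 × 0.131124 = SEK 8,680.41
SEK 8,680.41 ÷ 8.17179 = SGD 1,062.24
SGD 1,062.24 ÷ 1.35607 = USD 783.32
USD 783.32 × 0.854928 = CHF 669.68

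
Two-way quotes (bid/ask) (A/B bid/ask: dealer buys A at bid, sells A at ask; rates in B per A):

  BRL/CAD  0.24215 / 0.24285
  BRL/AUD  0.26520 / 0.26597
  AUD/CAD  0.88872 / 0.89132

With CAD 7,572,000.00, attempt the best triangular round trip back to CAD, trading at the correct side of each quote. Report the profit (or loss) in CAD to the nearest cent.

Best loop CAD → AUD → BRL → CAD:
CAD 7,572,000.00 ÷ 0.89132 (buy AUD at ask) = AUD 8,495,265.45
AUD 8,495,265.45 ÷ 0.26597 (buy BRL at ask) = BRL 31,940,690.49
BRL 31,940,690.49 × 0.24215 (sell BRL at bid) = CAD 7,734,438.20

Net profit: CAD 162,438.20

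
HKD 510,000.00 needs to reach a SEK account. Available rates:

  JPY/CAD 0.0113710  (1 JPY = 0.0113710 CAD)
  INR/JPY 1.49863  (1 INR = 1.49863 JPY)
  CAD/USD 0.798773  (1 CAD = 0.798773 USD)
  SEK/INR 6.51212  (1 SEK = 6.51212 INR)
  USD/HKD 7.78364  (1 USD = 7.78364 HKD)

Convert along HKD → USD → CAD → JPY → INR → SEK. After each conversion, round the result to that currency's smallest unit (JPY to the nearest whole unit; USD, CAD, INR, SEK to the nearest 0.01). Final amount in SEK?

SEK 739,177.17

HKD 510,000.00 ÷ 7.78364 = USD 65,522.04
USD 65,522.04 ÷ 0.798773 = CAD 82,028.36
CAD 82,028.36 ÷ 0.0113710 = JPY 7,213,821
JPY 7,213,821 ÷ 1.49863 = INR 4,813,610.43
INR 4,813,610.43 ÷ 6.51212 = SEK 739,177.17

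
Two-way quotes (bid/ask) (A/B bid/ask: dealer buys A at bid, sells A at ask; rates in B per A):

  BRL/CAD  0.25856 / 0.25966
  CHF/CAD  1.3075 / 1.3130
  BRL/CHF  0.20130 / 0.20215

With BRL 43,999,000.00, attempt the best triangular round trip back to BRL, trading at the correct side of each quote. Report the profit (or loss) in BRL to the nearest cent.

Best loop BRL → CHF → CAD → BRL:
BRL 43,999,000.00 × 0.20130 (sell BRL at bid) = CHF 8,856,998.70
CHF 8,856,998.70 × 1.3075 (sell CHF at bid) = CAD 11,580,525.80
CAD 11,580,525.80 ÷ 0.25966 (buy BRL at ask) = BRL 44,598,805.36

Net profit: BRL 599,805.36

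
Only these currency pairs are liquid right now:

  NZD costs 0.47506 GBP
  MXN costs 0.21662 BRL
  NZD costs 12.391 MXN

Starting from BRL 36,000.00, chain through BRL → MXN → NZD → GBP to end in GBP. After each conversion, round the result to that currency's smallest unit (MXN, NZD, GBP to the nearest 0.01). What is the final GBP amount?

BRL 36,000.00 ÷ 0.21662 = MXN 166,189.64
MXN 166,189.64 ÷ 12.391 = NZD 13,412.12
NZD 13,412.12 × 0.47506 = GBP 6,371.56

GBP 6,371.56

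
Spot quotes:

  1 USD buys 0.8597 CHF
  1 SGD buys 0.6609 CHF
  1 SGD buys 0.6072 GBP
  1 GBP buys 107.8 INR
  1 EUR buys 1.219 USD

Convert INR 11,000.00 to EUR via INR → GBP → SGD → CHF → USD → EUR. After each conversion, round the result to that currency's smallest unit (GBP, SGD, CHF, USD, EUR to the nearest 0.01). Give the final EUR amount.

INR 11,000.00 ÷ 107.8 = GBP 102.04
GBP 102.04 ÷ 0.6072 = SGD 168.05
SGD 168.05 × 0.6609 = CHF 111.06
CHF 111.06 ÷ 0.8597 = USD 129.18
USD 129.18 ÷ 1.219 = EUR 105.97

EUR 105.97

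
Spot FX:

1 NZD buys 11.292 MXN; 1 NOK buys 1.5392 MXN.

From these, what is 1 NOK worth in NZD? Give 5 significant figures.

1 NOK × 1.5392 = 1.5392 MXN
1.5392 MXN ÷ 11.292 = 0.136309 NZD

NOK/NZD = 0.13631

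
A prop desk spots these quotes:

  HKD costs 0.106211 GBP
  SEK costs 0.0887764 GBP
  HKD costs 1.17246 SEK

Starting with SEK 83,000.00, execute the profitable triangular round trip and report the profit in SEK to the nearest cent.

Profitable loop is SEK → HKD → GBP → SEK:
SEK 83,000.00 ÷ 1.17246 = HKD 70,791.33
HKD 70,791.33 × 0.106211 = GBP 7,518.82
GBP 7,518.82 ÷ 0.0887764 = SEK 84,693.88
Profit = SEK 84,693.88 − SEK 83,000.00

Profit: SEK 1,693.88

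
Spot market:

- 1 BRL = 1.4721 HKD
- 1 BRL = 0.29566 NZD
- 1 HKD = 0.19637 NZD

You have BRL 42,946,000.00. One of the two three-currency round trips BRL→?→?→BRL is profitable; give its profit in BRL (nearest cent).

Profit: BRL 978,096.75

Profitable loop is BRL → NZD → HKD → BRL:
BRL 42,946,000.00 × 0.29566 = NZD 12,697,414.36
NZD 12,697,414.36 ÷ 0.19637 = HKD 64,660,662.83
HKD 64,660,662.83 ÷ 1.4721 = BRL 43,924,096.75
Profit = BRL 43,924,096.75 − BRL 42,946,000.00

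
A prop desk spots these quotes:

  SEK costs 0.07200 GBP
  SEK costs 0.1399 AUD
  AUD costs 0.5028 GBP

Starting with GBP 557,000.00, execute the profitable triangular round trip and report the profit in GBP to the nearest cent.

Profit: GBP 13,131.07

Profitable loop is GBP → AUD → SEK → GBP:
GBP 557,000.00 ÷ 0.5028 = AUD 1,107,796.34
AUD 1,107,796.34 ÷ 0.1399 = SEK 7,918,487.07
SEK 7,918,487.07 × 0.07200 = GBP 570,131.07
Profit = GBP 570,131.07 − GBP 557,000.00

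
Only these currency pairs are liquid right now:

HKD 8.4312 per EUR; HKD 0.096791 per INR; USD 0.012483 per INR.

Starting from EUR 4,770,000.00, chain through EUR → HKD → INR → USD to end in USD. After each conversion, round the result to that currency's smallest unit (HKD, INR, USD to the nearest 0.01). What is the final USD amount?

USD 5,186,707.59

EUR 4,770,000.00 × 8.4312 = HKD 40,216,824.00
HKD 40,216,824.00 ÷ 0.096791 = INR 415,501,689.21
INR 415,501,689.21 × 0.012483 = USD 5,186,707.59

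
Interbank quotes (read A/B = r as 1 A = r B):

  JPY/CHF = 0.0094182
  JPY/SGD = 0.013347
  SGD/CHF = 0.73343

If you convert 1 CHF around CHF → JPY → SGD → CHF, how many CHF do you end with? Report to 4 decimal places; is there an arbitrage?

Around CHF → JPY → SGD → CHF: 1 ÷ 0.0094182 × 0.013347 × 0.73343 = 1.039380
Product > 1; profitable direction is CHF → JPY → SGD → CHF.

1.0394 (arbitrage exists)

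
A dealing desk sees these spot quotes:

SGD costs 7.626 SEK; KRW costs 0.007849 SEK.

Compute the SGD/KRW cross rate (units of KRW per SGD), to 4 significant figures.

1 SGD × 7.626 = 7.626 SEK
7.626 SEK ÷ 0.007849 = 971.589 KRW

SGD/KRW = 971.6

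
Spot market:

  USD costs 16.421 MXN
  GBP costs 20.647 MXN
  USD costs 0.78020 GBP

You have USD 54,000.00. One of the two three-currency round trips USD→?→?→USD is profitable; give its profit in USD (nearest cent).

Profitable loop is USD → MXN → GBP → USD:
USD 54,000.00 × 16.421 = MXN 886,734.00
MXN 886,734.00 ÷ 20.647 = GBP 42,947.35
GBP 42,947.35 ÷ 0.78020 = USD 55,046.59
Profit = USD 55,046.59 − USD 54,000.00

Profit: USD 1,046.59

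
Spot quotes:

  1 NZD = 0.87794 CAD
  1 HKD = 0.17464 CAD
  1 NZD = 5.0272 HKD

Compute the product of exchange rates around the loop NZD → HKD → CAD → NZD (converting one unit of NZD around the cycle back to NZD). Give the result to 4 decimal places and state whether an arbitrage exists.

Around NZD → HKD → CAD → NZD: 1 × 5.0272 × 0.17464 ÷ 0.87794 = 1.000012
Product ≈ 1 (deviation 0.001%, within rounding noise).

1.0000 (no arbitrage)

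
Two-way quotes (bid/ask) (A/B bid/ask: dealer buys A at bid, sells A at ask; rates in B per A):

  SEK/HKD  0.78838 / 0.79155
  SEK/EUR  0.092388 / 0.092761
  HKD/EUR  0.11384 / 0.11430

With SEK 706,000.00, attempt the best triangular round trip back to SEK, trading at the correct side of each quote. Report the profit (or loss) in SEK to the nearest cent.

Best loop SEK → EUR → HKD → SEK:
SEK 706,000.00 × 0.092388 (sell SEK at bid) = EUR 65,225.93
EUR 65,225.93 ÷ 0.11430 (buy HKD at ask) = HKD 570,655.54
HKD 570,655.54 ÷ 0.79155 (buy SEK at ask) = SEK 720,934.29

Net profit: SEK 14,934.29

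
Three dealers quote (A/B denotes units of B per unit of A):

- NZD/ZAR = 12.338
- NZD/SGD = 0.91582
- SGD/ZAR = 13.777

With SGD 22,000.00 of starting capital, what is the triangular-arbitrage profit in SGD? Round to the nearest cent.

Profitable loop is SGD → ZAR → NZD → SGD:
SGD 22,000.00 × 13.777 = ZAR 303,094.00
ZAR 303,094.00 ÷ 12.338 = NZD 24,565.89
NZD 24,565.89 × 0.91582 = SGD 22,497.94
Profit = SGD 22,497.94 − SGD 22,000.00

Profit: SGD 497.94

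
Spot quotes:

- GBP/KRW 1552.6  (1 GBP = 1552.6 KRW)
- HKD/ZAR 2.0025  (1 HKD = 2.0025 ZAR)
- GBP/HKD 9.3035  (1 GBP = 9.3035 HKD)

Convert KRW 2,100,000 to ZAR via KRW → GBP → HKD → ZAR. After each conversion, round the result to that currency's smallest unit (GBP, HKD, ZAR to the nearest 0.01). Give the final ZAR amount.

ZAR 25,198.72

KRW 2,100,000 ÷ 1552.6 = GBP 1,352.57
GBP 1,352.57 × 9.3035 = HKD 12,583.63
HKD 12,583.63 × 2.0025 = ZAR 25,198.72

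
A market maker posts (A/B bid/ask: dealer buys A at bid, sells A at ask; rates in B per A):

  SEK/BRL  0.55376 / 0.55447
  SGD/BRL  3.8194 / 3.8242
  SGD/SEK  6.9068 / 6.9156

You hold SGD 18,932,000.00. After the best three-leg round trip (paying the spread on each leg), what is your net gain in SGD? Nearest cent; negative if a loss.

Best loop SGD → SEK → BRL → SGD:
SGD 18,932,000.00 × 6.9068 (sell SGD at bid) = SEK 130,759,537.60
SEK 130,759,537.60 × 0.55376 (sell SEK at bid) = BRL 72,409,401.54
BRL 72,409,401.54 ÷ 3.8242 (buy SGD at ask) = SGD 18,934,522.66

Net profit: SGD 2,522.66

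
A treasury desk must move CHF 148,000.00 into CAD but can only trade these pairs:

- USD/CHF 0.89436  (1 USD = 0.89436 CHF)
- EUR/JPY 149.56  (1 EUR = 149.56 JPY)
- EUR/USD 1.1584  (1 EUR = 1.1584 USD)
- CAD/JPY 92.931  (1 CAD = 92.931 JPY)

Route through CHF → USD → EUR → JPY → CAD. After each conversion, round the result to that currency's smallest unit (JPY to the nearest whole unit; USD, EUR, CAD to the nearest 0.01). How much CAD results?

CAD 229,903.53

CHF 148,000.00 ÷ 0.89436 = USD 165,481.46
USD 165,481.46 ÷ 1.1584 = EUR 142,853.47
EUR 142,853.47 × 149.56 = JPY 21,365,165
JPY 21,365,165 ÷ 92.931 = CAD 229,903.53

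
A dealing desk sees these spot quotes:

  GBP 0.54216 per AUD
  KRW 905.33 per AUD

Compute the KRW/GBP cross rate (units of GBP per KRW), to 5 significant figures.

KRW/GBP = 0.00059885

1 KRW ÷ 905.33 = 0.00110457 AUD
0.00110457 AUD × 0.54216 = 0.000598853 GBP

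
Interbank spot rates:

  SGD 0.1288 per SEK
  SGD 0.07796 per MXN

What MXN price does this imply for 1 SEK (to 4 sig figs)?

1 SEK × 0.1288 = 0.1288 SGD
0.1288 SGD ÷ 0.07796 = 1.65213 MXN

SEK/MXN = 1.652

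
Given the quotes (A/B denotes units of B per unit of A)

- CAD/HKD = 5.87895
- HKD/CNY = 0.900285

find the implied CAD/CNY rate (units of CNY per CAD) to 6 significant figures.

CAD/CNY = 5.29273

1 CAD × 5.87895 = 5.87895 HKD
5.87895 HKD × 0.900285 = 5.29273 CNY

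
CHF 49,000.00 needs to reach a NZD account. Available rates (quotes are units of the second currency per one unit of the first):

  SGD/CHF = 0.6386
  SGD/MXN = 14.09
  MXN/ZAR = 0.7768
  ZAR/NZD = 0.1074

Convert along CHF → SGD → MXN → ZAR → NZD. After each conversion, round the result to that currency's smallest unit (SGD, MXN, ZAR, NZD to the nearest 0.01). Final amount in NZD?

NZD 90,196.91

CHF 49,000.00 ÷ 0.6386 = SGD 76,730.35
SGD 76,730.35 × 14.09 = MXN 1,081,130.63
MXN 1,081,130.63 × 0.7768 = ZAR 839,822.27
ZAR 839,822.27 × 0.1074 = NZD 90,196.91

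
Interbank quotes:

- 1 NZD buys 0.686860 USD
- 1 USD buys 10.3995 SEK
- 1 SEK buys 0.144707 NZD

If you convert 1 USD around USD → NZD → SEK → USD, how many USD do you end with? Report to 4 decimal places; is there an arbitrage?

0.9675 (arbitrage exists)

Around USD → NZD → SEK → USD: 1 ÷ 0.686860 ÷ 0.144707 ÷ 10.3995 = 0.967453
Product < 1; profitable direction is USD → SEK → NZD → USD.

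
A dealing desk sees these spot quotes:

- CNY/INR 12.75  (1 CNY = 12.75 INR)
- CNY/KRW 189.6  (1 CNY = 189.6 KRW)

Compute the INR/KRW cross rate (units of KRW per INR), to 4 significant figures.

1 INR ÷ 12.75 = 0.0784314 CNY
0.0784314 CNY × 189.6 = 14.8706 KRW

INR/KRW = 14.87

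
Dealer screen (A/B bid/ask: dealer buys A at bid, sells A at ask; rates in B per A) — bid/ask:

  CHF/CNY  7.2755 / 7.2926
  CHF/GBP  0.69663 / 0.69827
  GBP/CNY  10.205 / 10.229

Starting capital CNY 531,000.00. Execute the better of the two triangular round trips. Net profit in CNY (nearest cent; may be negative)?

Net profit: CNY 9,879.85

Best loop CNY → GBP → CHF → CNY:
CNY 531,000.00 ÷ 10.229 (buy GBP at ask) = GBP 51,911.23
GBP 51,911.23 ÷ 0.69827 (buy CHF at ask) = CHF 74,342.64
CHF 74,342.64 × 7.2755 (sell CHF at bid) = CNY 540,879.85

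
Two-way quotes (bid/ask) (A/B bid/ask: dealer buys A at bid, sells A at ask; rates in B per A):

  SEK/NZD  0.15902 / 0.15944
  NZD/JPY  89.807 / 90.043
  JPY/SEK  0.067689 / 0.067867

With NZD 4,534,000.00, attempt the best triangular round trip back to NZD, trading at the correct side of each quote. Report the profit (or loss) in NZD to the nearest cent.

Net profit: NZD 119,456.11

Best loop NZD → SEK → JPY → NZD:
NZD 4,534,000.00 ÷ 0.15944 (buy SEK at ask) = SEK 28,437,029.60
SEK 28,437,029.60 ÷ 0.067867 (buy JPY at ask) = JPY 419,011,148
JPY 419,011,148 ÷ 90.043 (buy NZD at ask) = NZD 4,653,456.11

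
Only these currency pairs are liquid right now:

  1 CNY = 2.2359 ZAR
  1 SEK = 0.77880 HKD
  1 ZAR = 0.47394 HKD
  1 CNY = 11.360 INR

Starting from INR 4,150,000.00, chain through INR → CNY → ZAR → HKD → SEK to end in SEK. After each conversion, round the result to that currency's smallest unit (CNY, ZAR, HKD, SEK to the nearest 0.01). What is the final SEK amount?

INR 4,150,000.00 ÷ 11.360 = CNY 365,316.90
CNY 365,316.90 × 2.2359 = ZAR 816,812.06
ZAR 816,812.06 × 0.47394 = HKD 387,119.91
HKD 387,119.91 ÷ 0.77880 = SEK 497,072.30

SEK 497,072.30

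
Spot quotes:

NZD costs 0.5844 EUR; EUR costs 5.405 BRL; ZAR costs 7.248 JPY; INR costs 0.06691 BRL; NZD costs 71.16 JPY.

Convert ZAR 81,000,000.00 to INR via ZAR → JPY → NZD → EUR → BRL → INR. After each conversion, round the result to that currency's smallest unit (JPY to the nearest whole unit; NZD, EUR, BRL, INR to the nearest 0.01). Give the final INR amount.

INR 389,477,289.94

ZAR 81,000,000.00 × 7.248 = JPY 587,088,000
JPY 587,088,000 ÷ 71.16 = NZD 8,250,252.95
NZD 8,250,252.95 × 0.5844 = EUR 4,821,447.82
EUR 4,821,447.82 × 5.405 = BRL 26,059,925.47
BRL 26,059,925.47 ÷ 0.06691 = INR 389,477,289.94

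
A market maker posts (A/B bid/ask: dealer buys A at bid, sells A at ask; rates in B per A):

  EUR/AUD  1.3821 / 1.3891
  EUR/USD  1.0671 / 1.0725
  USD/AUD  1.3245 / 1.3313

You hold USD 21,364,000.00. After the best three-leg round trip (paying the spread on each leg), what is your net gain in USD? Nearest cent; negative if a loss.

Best loop USD → AUD → EUR → USD:
USD 21,364,000.00 × 1.3245 (sell USD at bid) = AUD 28,296,618.00
AUD 28,296,618.00 ÷ 1.3891 (buy EUR at ask) = EUR 20,370,468.65
EUR 20,370,468.65 × 1.0671 (sell EUR at bid) = USD 21,737,327.10

Net profit: USD 373,327.10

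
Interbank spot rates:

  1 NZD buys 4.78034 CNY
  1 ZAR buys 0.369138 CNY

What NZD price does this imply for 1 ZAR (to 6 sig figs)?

1 ZAR × 0.369138 = 0.369138 CNY
0.369138 CNY ÷ 4.78034 = 0.07722 NZD

ZAR/NZD = 0.0772200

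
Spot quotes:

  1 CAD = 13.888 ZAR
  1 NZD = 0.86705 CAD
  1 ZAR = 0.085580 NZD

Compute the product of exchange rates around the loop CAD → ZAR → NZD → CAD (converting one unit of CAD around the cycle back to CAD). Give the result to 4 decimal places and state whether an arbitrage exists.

Around CAD → ZAR → NZD → CAD: 1 × 13.888 × 0.085580 × 0.86705 = 1.030519
Product > 1; profitable direction is CAD → ZAR → NZD → CAD.

1.0305 (arbitrage exists)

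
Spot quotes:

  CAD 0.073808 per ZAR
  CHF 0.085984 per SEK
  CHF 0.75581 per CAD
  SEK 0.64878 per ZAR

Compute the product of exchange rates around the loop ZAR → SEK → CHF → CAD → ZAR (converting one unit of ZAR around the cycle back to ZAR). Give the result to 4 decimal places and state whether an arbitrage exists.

1.0000 (no arbitrage)

Around ZAR → SEK → CHF → CAD → ZAR: 1 × 0.64878 × 0.085984 ÷ 0.75581 ÷ 0.073808 = 0.999998
Product ≈ 1 (deviation 0.000%, within rounding noise).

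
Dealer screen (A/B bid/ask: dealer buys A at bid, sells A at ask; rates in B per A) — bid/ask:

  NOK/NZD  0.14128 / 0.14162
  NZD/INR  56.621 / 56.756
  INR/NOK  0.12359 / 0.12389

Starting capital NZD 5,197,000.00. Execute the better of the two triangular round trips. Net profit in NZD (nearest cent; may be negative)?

Net profit: NZD 21,913.44

Best loop NZD → NOK → INR → NZD:
NZD 5,197,000.00 ÷ 0.14162 (buy NOK at ask) = NOK 36,696,794.24
NOK 36,696,794.24 ÷ 0.12389 (buy INR at ask) = INR 296,204,651.21
INR 296,204,651.21 ÷ 56.756 (buy NZD at ask) = NZD 5,218,913.44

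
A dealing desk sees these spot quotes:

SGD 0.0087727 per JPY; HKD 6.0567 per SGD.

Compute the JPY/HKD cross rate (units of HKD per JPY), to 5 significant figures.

1 JPY × 0.0087727 = 0.0087727 SGD
0.0087727 SGD × 6.0567 = 0.0531336 HKD

JPY/HKD = 0.053134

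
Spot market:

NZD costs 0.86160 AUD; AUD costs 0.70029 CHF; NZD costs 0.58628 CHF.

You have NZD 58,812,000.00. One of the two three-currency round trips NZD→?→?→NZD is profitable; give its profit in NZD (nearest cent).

Profit: NZD 1,714,349.94

Profitable loop is NZD → AUD → CHF → NZD:
NZD 58,812,000.00 × 0.86160 = AUD 50,672,419.20
AUD 50,672,419.20 × 0.70029 = CHF 35,485,388.44
CHF 35,485,388.44 ÷ 0.58628 = NZD 60,526,349.94
Profit = NZD 60,526,349.94 − NZD 58,812,000.00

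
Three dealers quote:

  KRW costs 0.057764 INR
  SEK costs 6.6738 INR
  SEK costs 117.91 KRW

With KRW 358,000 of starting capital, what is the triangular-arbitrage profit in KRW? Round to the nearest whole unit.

Profit: KRW 7,357

Profitable loop is KRW → INR → SEK → KRW:
KRW 358,000 × 0.057764 = INR 20,679.51
INR 20,679.51 ÷ 6.6738 = SEK 3,098.61
SEK 3,098.61 × 117.91 = KRW 365,357
Profit = KRW 365,357 − KRW 358,000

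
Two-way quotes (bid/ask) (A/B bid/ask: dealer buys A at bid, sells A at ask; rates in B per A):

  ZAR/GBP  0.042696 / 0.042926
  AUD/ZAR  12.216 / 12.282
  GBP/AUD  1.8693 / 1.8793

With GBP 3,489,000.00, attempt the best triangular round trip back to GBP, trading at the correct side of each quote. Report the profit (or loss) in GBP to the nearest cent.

Best loop GBP → ZAR → AUD → GBP:
GBP 3,489,000.00 ÷ 0.042926 (buy ZAR at ask) = ZAR 81,279,411.08
ZAR 81,279,411.08 ÷ 12.282 (buy AUD at ask) = AUD 6,617,766.74
AUD 6,617,766.74 ÷ 1.8793 (buy GBP at ask) = GBP 3,521,399.85

Net profit: GBP 32,399.85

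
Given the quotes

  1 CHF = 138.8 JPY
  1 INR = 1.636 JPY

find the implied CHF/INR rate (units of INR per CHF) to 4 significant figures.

1 CHF × 138.8 = 138.8 JPY
138.8 JPY ÷ 1.636 = 84.8411 INR

CHF/INR = 84.84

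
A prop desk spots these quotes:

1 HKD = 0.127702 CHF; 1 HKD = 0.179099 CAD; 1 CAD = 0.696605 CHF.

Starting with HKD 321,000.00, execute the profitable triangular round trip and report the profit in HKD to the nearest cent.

Profitable loop is HKD → CHF → CAD → HKD:
HKD 321,000.00 × 0.127702 = CHF 40,992.34
CHF 40,992.34 ÷ 0.696605 = CAD 58,845.89
CAD 58,845.89 ÷ 0.179099 = HKD 328,566.27
Profit = HKD 328,566.27 − HKD 321,000.00

Profit: HKD 7,566.27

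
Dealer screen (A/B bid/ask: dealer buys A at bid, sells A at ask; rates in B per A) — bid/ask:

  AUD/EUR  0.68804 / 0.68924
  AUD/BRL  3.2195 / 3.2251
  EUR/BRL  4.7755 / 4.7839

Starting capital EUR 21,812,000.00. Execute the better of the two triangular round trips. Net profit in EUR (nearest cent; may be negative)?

Net profit: EUR 410,086.84

Best loop EUR → BRL → AUD → EUR:
EUR 21,812,000.00 × 4.7755 (sell EUR at bid) = BRL 104,163,206.00
BRL 104,163,206.00 ÷ 3.2251 (buy AUD at ask) = AUD 32,297,667.05
AUD 32,297,667.05 × 0.68804 (sell AUD at bid) = EUR 22,222,086.84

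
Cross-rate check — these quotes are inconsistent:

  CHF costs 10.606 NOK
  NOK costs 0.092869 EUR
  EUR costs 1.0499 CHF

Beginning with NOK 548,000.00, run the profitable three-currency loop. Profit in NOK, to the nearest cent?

Profitable loop is NOK → EUR → CHF → NOK:
NOK 548,000.00 × 0.092869 = EUR 50,892.21
EUR 50,892.21 × 1.0499 = CHF 53,431.73
CHF 53,431.73 × 10.606 = NOK 566,696.96
Profit = NOK 566,696.96 − NOK 548,000.00

Profit: NOK 18,696.96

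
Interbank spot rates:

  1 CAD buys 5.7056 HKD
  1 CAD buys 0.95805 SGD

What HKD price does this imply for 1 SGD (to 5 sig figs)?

SGD/HKD = 5.9554

1 SGD ÷ 0.95805 = 1.04379 CAD
1.04379 CAD × 5.7056 = 5.95543 HKD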